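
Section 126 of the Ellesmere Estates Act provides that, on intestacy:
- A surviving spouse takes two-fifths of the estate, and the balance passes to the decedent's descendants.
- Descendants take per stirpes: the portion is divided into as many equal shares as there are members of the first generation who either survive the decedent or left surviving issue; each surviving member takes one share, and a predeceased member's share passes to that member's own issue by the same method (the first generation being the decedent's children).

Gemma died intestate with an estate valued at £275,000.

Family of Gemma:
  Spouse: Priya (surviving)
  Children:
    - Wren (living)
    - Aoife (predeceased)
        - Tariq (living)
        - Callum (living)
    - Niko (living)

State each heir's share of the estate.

Priya: £110,000; Wren: £55,000; Tariq: £27,500; Callum: £27,500; Niko: £55,000

Priya takes two-fifths of £275,000 = £110,000. The remaining £165,000 passes to the descendants.
The descendants' portion (£165,000) is divided into 3 shares of £55,000: Wren and Niko each take £55,000; Aoife's £55,000 share passes to Aoife's issue.
Aoife's share (£55,000) is divided into 2 shares of £27,500: Tariq and Callum each take £27,500.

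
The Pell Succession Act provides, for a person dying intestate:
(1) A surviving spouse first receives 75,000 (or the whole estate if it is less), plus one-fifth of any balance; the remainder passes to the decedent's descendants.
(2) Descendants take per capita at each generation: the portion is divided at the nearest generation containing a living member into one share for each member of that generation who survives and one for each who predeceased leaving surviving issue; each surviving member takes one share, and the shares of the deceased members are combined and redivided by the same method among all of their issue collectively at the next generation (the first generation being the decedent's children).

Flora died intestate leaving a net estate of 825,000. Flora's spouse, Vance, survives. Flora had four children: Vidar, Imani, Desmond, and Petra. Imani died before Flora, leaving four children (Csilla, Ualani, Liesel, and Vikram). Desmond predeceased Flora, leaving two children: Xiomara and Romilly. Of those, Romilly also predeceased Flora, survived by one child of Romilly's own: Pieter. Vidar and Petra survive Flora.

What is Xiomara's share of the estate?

Vance first takes 75,000, leaving a balance of 750,000. Vance then takes one-fifth of the balance (150,000), for a total of 225,000. The remaining 600,000 passes to the descendants.
The descendants' portion (600,000) is divided at the children's generation into 4 shares of 150,000. Vidar and Petra each take 150,000. The 2 shares of the deceased (Imani and Desmond) are combined into a pool of 300,000.
That pool (300,000) is divided at the grandchildren's generation into 6 shares of 50,000. Csilla, Ualani, Liesel, Vikram, and Xiomara each take 50,000. The remaining share for the deceased Romilly (50,000) is carried to the next generation.
That pool (50,000) passes entirely to Pieter, the sole taker at the great-grandchildren's generation.

Xiomara receives 50,000.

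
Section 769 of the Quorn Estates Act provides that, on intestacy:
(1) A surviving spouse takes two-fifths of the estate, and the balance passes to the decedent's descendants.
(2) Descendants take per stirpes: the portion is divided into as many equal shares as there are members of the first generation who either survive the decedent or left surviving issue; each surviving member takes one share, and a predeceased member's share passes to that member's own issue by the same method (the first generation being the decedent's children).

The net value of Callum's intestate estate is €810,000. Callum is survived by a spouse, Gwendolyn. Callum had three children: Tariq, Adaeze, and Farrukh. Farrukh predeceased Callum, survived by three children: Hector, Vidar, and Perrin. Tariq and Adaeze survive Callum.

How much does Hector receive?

Hector receives €54,000.

Gwendolyn takes two-fifths of €810,000 = €324,000. The remaining €486,000 passes to the descendants.
The descendants' portion (€486,000) is divided into 3 shares of €162,000: Tariq and Adaeze each take €162,000; Farrukh's €162,000 share passes to Farrukh's issue.
Farrukh's share (€162,000) is divided into 3 shares of €54,000: Hector, Vidar, and Perrin each take €54,000.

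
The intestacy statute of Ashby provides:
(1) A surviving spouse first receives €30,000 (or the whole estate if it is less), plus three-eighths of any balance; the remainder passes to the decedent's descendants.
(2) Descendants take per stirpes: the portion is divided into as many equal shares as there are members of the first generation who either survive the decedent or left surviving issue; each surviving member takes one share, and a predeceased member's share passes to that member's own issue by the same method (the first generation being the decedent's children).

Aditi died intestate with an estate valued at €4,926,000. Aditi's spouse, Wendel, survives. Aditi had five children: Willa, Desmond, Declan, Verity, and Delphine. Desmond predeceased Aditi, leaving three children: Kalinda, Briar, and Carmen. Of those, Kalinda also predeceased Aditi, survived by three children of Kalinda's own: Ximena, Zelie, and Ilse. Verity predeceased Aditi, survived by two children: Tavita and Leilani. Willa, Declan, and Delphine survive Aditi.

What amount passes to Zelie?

Zelie receives €68,000.

Wendel first takes €30,000, leaving a balance of €4,896,000. Wendel then takes three-eighths of the balance (€1,836,000), for a total of €1,866,000. The remaining €3,060,000 passes to the descendants.
The descendants' portion (€3,060,000) is divided into 5 shares of €612,000: Willa, Declan, and Delphine each take €612,000; Desmond's €612,000 share passes to Desmond's issue; Verity's €612,000 share passes to Verity's issue.
Desmond's share (€612,000) is divided into 3 shares of €204,000: Briar and Carmen each take €204,000; Kalinda's €204,000 share passes to Kalinda's issue.
Kalinda's share (€204,000) is divided into 3 shares of €68,000: Ximena, Zelie, and Ilse each take €68,000.
Verity's share (€612,000) is divided into 2 shares of €306,000: Tavita and Leilani each take €306,000.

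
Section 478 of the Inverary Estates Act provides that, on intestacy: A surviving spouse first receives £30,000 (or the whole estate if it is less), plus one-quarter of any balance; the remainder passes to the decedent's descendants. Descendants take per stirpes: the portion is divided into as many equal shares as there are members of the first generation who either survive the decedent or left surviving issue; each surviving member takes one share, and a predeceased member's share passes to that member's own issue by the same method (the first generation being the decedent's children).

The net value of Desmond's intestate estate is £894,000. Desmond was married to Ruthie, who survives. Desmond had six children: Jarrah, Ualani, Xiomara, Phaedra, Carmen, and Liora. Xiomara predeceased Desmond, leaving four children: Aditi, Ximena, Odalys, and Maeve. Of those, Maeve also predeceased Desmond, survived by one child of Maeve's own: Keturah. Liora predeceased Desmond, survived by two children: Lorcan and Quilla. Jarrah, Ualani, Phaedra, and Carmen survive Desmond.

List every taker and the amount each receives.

Ruthie: £246,000; Jarrah: £108,000; Ualani: £108,000; Aditi: £27,000; Ximena: £27,000; Odalys: £27,000; Keturah: £27,000; Phaedra: £108,000; Carmen: £108,000; Lorcan: £54,000; Quilla: £54,000

Ruthie first takes £30,000, leaving a balance of £864,000. Ruthie then takes one-quarter of the balance (£216,000), for a total of £246,000. The remaining £648,000 passes to the descendants.
The descendants' portion (£648,000) is divided into 6 shares of £108,000: Jarrah, Ualani, Phaedra, and Carmen each take £108,000; Xiomara's £108,000 share passes to Xiomara's issue; Liora's £108,000 share passes to Liora's issue.
Xiomara's share (£108,000) is divided into 4 shares of £27,000: Aditi, Ximena, and Odalys each take £27,000; Maeve's £27,000 share passes to Maeve's issue.
Maeve's share (£27,000) passes entirely to Keturah.
Liora's share (£108,000) is divided into 2 shares of £54,000: Lorcan and Quilla each take £54,000.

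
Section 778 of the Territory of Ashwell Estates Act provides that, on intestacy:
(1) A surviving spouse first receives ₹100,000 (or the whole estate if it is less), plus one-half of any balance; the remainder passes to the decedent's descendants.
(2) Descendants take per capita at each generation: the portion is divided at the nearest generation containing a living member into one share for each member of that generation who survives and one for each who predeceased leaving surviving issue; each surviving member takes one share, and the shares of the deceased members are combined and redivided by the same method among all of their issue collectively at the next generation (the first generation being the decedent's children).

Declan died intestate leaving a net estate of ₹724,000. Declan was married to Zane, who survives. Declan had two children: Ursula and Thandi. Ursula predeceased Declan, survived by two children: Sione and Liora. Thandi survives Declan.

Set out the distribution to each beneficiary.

Zane: ₹412,000; Sione: ₹78,000; Liora: ₹78,000; Thandi: ₹156,000

Zane first takes ₹100,000, leaving a balance of ₹624,000. Zane then takes one-half of the balance (₹312,000), for a total of ₹412,000. The remaining ₹312,000 passes to the descendants.
The descendants' portion (₹312,000) is divided at the children's generation into 2 shares of ₹156,000. Thandi takes ₹156,000. The remaining share for the deceased Ursula (₹156,000) is carried to the next generation.
That pool (₹156,000) is divided at the grandchildren's generation equally among Sione and Liora: ₹78,000 each.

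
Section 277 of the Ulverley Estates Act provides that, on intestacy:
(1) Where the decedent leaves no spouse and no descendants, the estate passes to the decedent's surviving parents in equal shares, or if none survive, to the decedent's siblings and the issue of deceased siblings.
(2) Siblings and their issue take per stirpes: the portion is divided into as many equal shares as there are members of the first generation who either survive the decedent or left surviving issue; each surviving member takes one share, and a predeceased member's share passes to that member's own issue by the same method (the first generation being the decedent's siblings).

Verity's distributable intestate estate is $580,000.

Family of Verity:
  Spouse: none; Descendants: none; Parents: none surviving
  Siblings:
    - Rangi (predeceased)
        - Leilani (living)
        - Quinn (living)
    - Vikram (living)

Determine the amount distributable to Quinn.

Quinn receives $145,000.

The entire $580,000 passes to the siblings and their issue.
That amount ($580,000) is divided into 2 shares of $290,000: Vikram takes $290,000; Rangi's $290,000 share passes to Rangi's issue.
Rangi's share ($290,000) is divided into 2 shares of $145,000: Leilani and Quinn each take $145,000.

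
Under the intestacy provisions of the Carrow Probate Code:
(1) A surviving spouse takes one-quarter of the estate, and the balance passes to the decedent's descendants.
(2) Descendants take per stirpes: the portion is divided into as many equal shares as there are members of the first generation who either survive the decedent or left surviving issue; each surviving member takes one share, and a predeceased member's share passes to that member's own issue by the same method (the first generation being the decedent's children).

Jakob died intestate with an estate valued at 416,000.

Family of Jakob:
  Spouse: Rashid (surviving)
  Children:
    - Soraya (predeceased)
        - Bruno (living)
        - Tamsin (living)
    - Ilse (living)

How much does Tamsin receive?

Tamsin receives 78,000.

Rashid takes one-quarter of 416,000 = 104,000. The remaining 312,000 passes to the descendants.
The descendants' portion (312,000) is divided into 2 shares of 156,000: Ilse takes 156,000; Soraya's 156,000 share passes to Soraya's issue.
Soraya's share (156,000) is divided into 2 shares of 78,000: Bruno and Tamsin each take 78,000.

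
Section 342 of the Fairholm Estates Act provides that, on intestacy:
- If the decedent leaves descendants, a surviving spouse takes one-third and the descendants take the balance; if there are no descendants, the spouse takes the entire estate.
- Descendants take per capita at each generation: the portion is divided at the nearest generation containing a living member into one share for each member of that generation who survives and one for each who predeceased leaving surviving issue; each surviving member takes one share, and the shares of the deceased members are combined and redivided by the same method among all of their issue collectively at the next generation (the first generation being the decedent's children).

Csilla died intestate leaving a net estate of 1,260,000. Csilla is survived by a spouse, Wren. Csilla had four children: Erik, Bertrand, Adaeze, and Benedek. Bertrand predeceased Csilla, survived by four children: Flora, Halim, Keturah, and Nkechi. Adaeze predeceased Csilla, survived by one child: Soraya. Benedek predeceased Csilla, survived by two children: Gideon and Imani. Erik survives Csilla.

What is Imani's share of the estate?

Wren takes one-third of 1,260,000 = 420,000. The remaining 840,000 passes to the descendants.
The descendants' portion (840,000) is divided at the children's generation into 4 shares of 210,000. Erik takes 210,000. The 3 shares of the deceased (Bertrand, Adaeze, and Benedek) are combined into a pool of 630,000.
That pool (630,000) is divided at the grandchildren's generation equally among Flora, Halim, Keturah, Nkechi, Soraya, Gideon, and Imani: 90,000 each.

Imani receives 90,000.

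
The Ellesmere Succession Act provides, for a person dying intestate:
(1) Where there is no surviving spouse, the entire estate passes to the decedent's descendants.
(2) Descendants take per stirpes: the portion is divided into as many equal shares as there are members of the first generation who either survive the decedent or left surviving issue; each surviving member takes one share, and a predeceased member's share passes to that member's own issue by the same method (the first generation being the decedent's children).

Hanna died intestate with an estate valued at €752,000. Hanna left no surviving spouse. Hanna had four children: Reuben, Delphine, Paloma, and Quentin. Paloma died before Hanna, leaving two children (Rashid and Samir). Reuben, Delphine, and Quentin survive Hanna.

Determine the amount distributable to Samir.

Samir receives €94,000.

The entire €752,000 passes to the descendants.
That amount (€752,000) is divided into 4 shares of €188,000: Reuben, Delphine, and Quentin each take €188,000; Paloma's €188,000 share passes to Paloma's issue.
Paloma's share (€188,000) is divided into 2 shares of €94,000: Rashid and Samir each take €94,000.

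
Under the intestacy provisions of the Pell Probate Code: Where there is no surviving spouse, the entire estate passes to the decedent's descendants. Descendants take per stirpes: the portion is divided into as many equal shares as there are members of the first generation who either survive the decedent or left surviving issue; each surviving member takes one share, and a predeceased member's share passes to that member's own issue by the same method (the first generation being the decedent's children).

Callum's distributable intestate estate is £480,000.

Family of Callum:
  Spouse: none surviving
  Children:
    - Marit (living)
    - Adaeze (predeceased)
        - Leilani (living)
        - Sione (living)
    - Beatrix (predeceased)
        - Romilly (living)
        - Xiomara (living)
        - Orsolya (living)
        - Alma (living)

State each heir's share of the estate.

Marit: £160,000; Leilani: £80,000; Sione: £80,000; Romilly: £40,000; Xiomara: £40,000; Orsolya: £40,000; Alma: £40,000

The entire £480,000 passes to the descendants.
That amount (£480,000) is divided into 3 shares of £160,000: Marit takes £160,000; Adaeze's £160,000 share passes to Adaeze's issue; Beatrix's £160,000 share passes to Beatrix's issue.
Adaeze's share (£160,000) is divided into 2 shares of £80,000: Leilani and Sione each take £80,000.
Beatrix's share (£160,000) is divided into 4 shares of £40,000: Romilly, Xiomara, Orsolya, and Alma each take £40,000.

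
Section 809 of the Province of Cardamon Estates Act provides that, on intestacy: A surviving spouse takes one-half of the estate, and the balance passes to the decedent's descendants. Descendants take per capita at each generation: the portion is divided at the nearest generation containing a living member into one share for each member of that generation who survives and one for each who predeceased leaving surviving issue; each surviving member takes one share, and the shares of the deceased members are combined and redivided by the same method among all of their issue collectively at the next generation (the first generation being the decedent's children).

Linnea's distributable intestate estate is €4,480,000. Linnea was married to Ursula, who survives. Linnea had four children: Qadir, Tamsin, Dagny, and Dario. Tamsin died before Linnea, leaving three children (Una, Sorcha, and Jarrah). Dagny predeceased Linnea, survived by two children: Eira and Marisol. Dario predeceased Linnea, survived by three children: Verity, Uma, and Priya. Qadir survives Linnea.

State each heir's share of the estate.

Ursula: €2,240,000; Qadir: €560,000; Una: €210,000; Sorcha: €210,000; Jarrah: €210,000; Eira: €210,000; Marisol: €210,000; Verity: €210,000; Uma: €210,000; Priya: €210,000

Ursula takes one-half of €4,480,000 = €2,240,000. The remaining €2,240,000 passes to the descendants.
The descendants' portion (€2,240,000) is divided at the children's generation into 4 shares of €560,000. Qadir takes €560,000. The 3 shares of the deceased (Tamsin, Dagny, and Dario) are combined into a pool of €1,680,000.
That pool (€1,680,000) is divided at the grandchildren's generation equally among Una, Sorcha, Jarrah, Eira, Marisol, Verity, Uma, and Priya: €210,000 each.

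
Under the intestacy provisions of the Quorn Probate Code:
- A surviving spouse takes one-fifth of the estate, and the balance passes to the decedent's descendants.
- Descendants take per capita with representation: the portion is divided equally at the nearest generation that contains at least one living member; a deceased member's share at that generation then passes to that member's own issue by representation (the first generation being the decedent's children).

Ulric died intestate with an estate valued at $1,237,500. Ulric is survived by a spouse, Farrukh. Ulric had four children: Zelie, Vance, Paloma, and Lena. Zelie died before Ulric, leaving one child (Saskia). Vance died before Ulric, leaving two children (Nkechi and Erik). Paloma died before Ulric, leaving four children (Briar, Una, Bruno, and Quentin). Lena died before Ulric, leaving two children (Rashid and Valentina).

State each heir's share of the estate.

Farrukh: $247,500; Saskia: $110,000; Nkechi: $110,000; Erik: $110,000; Briar: $110,000; Una: $110,000; Bruno: $110,000; Quentin: $110,000; Rashid: $110,000; Valentina: $110,000

Farrukh takes one-fifth of $1,237,500 = $247,500. The remaining $990,000 passes to the descendants.
No child survives, so the initial division is made at the grandchildren's generation.
The descendants' portion ($990,000) is divided into 9 shares of $110,000: Saskia, Nkechi, Erik, Briar, Una, Bruno, Quentin, Rashid, and Valentina each take $110,000.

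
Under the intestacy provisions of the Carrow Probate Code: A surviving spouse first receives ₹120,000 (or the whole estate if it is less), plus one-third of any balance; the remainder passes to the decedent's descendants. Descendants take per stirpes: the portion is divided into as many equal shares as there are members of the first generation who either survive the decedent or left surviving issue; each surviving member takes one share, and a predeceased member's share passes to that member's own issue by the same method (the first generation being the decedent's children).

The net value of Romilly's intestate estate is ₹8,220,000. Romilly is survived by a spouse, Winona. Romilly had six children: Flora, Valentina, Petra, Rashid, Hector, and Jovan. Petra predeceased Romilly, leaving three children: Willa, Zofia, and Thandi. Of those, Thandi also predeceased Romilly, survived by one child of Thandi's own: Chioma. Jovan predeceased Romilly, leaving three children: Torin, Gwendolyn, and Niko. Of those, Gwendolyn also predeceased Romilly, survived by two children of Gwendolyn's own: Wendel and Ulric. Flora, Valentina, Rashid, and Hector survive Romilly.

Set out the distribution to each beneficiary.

Winona first takes ₹120,000, leaving a balance of ₹8,100,000. Winona then takes one-third of the balance (₹2,700,000), for a total of ₹2,820,000. The remaining ₹5,400,000 passes to the descendants.
The descendants' portion (₹5,400,000) is divided into 6 shares of ₹900,000: Flora, Valentina, Rashid, and Hector each take ₹900,000; Petra's ₹900,000 share passes to Petra's issue; Jovan's ₹900,000 share passes to Jovan's issue.
Petra's share (₹900,000) is divided into 3 shares of ₹300,000: Willa and Zofia each take ₹300,000; Thandi's ₹300,000 share passes to Thandi's issue.
Thandi's share (₹300,000) passes entirely to Chioma.
Jovan's share (₹900,000) is divided into 3 shares of ₹300,000: Torin and Niko each take ₹300,000; Gwendolyn's ₹300,000 share passes to Gwendolyn's issue.
Gwendolyn's share (₹300,000) is divided into 2 shares of ₹150,000: Wendel and Ulric each take ₹150,000.

Winona: ₹2,820,000; Flora: ₹900,000; Valentina: ₹900,000; Willa: ₹300,000; Zofia: ₹300,000; Chioma: ₹300,000; Rashid: ₹900,000; Hector: ₹900,000; Torin: ₹300,000; Wendel: ₹150,000; Ulric: ₹150,000; Niko: ₹300,000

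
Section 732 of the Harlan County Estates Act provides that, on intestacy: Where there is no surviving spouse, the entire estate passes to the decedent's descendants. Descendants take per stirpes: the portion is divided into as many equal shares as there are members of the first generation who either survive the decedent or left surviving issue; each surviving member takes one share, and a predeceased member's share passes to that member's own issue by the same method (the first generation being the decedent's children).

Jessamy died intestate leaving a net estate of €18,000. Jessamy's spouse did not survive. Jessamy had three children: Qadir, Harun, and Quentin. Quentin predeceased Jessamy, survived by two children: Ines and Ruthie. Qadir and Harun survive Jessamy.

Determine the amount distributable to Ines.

The entire €18,000 passes to the descendants.
That amount (€18,000) is divided into 3 shares of €6,000: Qadir and Harun each take €6,000; Quentin's €6,000 share passes to Quentin's issue.
Quentin's share (€6,000) is divided into 2 shares of €3,000: Ines and Ruthie each take €3,000.

Ines receives €3,000.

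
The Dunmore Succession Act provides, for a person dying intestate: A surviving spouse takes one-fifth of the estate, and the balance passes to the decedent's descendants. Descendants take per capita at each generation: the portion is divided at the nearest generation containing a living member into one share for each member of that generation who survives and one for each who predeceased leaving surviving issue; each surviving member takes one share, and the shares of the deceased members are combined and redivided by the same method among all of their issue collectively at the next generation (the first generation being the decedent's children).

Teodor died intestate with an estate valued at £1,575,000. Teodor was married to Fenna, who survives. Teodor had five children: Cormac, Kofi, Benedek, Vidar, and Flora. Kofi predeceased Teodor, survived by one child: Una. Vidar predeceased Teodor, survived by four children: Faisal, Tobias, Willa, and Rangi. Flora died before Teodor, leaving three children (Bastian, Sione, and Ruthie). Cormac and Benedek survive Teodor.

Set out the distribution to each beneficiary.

Fenna: £315,000; Cormac: £252,000; Una: £94,500; Benedek: £252,000; Faisal: £94,500; Tobias: £94,500; Willa: £94,500; Rangi: £94,500; Bastian: £94,500; Sione: £94,500; Ruthie: £94,500

Fenna takes one-fifth of £1,575,000 = £315,000. The remaining £1,260,000 passes to the descendants.
The descendants' portion (£1,260,000) is divided at the children's generation into 5 shares of £252,000. Cormac and Benedek each take £252,000. The 3 shares of the deceased (Kofi, Vidar, and Flora) are combined into a pool of £756,000.
That pool (£756,000) is divided at the grandchildren's generation equally among Una, Faisal, Tobias, Willa, Rangi, Bastian, Sione, and Ruthie: £94,500 each.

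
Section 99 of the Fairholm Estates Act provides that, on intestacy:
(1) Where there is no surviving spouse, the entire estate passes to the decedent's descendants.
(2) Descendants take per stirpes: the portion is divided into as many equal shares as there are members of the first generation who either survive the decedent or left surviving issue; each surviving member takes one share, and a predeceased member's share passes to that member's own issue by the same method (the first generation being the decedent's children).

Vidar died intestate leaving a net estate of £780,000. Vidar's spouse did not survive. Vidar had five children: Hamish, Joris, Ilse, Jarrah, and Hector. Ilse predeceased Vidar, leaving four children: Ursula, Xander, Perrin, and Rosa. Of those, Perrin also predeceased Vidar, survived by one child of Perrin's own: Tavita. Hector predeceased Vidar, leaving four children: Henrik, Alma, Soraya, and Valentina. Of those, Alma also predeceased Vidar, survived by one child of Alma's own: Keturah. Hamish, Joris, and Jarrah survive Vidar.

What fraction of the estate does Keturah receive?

Keturah receives 1/20 of the estate.

The entire £780,000 passes to the descendants.
That amount (£780,000) is divided into 5 shares of £156,000: Hamish, Joris, and Jarrah each take £156,000; Ilse's £156,000 share passes to Ilse's issue; Hector's £156,000 share passes to Hector's issue.
Ilse's share (£156,000) is divided into 4 shares of £39,000: Ursula, Xander, and Rosa each take £39,000; Perrin's £39,000 share passes to Perrin's issue.
Perrin's share (£39,000) passes entirely to Tavita.
Hector's share (£156,000) is divided into 4 shares of £39,000: Henrik, Soraya, and Valentina each take £39,000; Alma's £39,000 share passes to Alma's issue.
Alma's share (£39,000) passes entirely to Keturah.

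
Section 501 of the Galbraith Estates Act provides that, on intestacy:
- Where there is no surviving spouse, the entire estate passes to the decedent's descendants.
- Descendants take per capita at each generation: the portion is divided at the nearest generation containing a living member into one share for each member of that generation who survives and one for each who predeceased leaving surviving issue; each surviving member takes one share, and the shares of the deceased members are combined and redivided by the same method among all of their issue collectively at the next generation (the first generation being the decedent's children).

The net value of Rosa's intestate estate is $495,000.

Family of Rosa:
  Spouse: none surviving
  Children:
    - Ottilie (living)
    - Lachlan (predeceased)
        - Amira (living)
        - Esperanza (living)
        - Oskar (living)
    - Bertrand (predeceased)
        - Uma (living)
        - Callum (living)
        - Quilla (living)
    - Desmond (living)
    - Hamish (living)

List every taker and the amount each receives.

The entire $495,000 passes to the descendants.
That amount ($495,000) is divided at the children's generation into 5 shares of $99,000. Ottilie, Desmond, and Hamish each take $99,000. The 2 shares of the deceased (Lachlan and Bertrand) are combined into a pool of $198,000.
That pool ($198,000) is divided at the grandchildren's generation equally among Amira, Esperanza, Oskar, Uma, Callum, and Quilla: $33,000 each.

Ottilie: $99,000; Amira: $33,000; Esperanza: $33,000; Oskar: $33,000; Uma: $33,000; Callum: $33,000; Quilla: $33,000; Desmond: $99,000; Hamish: $99,000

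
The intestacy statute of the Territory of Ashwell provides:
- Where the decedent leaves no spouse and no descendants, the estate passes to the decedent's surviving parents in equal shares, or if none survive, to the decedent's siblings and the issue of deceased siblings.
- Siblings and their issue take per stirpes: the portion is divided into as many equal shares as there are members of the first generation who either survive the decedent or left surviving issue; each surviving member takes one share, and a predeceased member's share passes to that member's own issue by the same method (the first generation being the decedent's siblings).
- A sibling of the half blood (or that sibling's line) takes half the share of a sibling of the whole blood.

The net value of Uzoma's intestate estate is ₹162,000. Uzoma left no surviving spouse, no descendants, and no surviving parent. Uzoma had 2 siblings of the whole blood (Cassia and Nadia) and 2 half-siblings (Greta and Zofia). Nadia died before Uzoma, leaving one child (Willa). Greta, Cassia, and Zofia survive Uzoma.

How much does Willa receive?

Willa receives ₹54,000.

The entire ₹162,000 passes to the siblings and their issue.
Counting each half-blood sibling's line as half a unit, there are 3 units in ₹162,000, so one unit is ₹54,000. Whole-blood lines (Cassia and Nadia) take ₹54,000 each; half-blood lines (Greta and Zofia) take ₹27,000 each.
Nadia's share (₹54,000) passes entirely to Willa.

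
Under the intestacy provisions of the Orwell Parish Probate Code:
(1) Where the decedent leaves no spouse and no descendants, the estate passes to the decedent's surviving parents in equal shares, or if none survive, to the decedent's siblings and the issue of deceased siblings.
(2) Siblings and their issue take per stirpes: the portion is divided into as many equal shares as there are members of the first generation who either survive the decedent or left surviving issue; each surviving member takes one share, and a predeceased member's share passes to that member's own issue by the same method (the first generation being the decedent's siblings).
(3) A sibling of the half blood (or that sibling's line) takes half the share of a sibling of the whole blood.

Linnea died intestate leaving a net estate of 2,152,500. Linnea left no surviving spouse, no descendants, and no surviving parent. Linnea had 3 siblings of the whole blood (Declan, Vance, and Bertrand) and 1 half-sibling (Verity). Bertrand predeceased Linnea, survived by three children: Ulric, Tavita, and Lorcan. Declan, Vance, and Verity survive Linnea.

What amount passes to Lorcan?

The entire 2,152,500 passes to the siblings and their issue.
Counting each half-blood sibling's line as half a unit, there are 7/2 units in 2,152,500, so one unit is 615,000. Whole-blood lines (Declan, Vance, and Bertrand) take 615,000 each; half-blood lines (Verity) take 307,500 each.
Bertrand's share (615,000) is divided into 3 shares of 205,000: Ulric, Tavita, and Lorcan each take 205,000.

Lorcan receives 205,000.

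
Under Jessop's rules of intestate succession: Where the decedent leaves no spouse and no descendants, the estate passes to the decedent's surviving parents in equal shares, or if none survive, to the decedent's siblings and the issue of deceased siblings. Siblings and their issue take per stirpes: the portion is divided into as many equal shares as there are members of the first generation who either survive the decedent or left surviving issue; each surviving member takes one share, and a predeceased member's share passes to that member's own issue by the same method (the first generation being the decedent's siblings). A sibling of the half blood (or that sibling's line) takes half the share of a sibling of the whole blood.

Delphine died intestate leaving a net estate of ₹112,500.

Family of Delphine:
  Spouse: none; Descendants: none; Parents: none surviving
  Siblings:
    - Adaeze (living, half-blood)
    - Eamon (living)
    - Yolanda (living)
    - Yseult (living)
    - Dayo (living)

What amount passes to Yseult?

The entire ₹112,500 passes to the siblings and their issue.
Counting each half-blood sibling's line as half a unit, there are 9/2 units in ₹112,500, so one unit is ₹25,000. Whole-blood lines (Eamon, Yolanda, Yseult, and Dayo) take ₹25,000 each; half-blood lines (Adaeze) take ₹12,500 each.

Yseult receives ₹25,000.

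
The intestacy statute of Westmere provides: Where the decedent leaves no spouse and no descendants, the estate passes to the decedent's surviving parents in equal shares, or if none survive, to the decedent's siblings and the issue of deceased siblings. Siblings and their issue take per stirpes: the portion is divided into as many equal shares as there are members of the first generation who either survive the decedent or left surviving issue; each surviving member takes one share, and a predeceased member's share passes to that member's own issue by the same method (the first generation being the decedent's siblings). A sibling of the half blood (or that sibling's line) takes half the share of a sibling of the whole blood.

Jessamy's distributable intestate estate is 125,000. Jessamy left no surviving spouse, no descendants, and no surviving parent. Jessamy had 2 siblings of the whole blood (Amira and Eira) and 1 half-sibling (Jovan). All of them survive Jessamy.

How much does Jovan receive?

Jovan receives 25,000.

The entire 125,000 passes to the siblings and their issue.
Counting each half-blood sibling's line as half a unit, there are 5/2 units in 125,000, so one unit is 50,000. Whole-blood lines (Amira and Eira) take 50,000 each; half-blood lines (Jovan) take 25,000 each.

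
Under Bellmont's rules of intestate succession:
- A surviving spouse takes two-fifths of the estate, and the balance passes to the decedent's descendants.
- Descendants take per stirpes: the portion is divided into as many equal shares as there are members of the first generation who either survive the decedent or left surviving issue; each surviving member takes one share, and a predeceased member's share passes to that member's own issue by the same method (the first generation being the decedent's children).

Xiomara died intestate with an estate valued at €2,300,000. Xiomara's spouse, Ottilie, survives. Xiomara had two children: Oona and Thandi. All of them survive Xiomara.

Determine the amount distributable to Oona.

Ottilie takes two-fifths of €2,300,000 = €920,000. The remaining €1,380,000 passes to the descendants.
The descendants' portion (€1,380,000) is divided into 2 shares of €690,000: Oona and Thandi each take €690,000.

Oona receives €690,000.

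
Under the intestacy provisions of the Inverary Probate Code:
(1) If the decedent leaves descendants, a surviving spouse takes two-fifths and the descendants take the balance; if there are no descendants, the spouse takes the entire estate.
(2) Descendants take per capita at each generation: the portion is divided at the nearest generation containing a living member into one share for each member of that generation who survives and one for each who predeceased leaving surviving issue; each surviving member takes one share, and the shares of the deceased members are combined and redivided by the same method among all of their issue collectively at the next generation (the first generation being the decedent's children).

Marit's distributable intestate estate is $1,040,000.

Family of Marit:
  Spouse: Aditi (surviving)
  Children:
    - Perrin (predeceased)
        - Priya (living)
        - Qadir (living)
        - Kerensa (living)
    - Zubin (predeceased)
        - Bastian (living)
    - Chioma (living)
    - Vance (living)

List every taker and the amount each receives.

Aditi takes two-fifths of $1,040,000 = $416,000. The remaining $624,000 passes to the descendants.
The descendants' portion ($624,000) is divided at the children's generation into 4 shares of $156,000. Chioma and Vance each take $156,000. The 2 shares of the deceased (Perrin and Zubin) are combined into a pool of $312,000.
That pool ($312,000) is divided at the grandchildren's generation equally among Priya, Qadir, Kerensa, and Bastian: $78,000 each.

Aditi: $416,000; Priya: $78,000; Qadir: $78,000; Kerensa: $78,000; Bastian: $78,000; Chioma: $156,000; Vance: $156,000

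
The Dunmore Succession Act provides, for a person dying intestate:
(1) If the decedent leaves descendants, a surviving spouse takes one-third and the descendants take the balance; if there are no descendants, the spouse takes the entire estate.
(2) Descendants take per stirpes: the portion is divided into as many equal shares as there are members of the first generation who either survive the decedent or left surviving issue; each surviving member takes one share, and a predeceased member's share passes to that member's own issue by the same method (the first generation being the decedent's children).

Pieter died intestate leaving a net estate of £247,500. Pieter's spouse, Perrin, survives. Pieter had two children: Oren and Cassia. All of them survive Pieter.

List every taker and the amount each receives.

Perrin takes one-third of £247,500 = £82,500. The remaining £165,000 passes to the descendants.
The descendants' portion (£165,000) is divided into 2 shares of £82,500: Oren and Cassia each take £82,500.

Perrin: £82,500; Oren: £82,500; Cassia: £82,500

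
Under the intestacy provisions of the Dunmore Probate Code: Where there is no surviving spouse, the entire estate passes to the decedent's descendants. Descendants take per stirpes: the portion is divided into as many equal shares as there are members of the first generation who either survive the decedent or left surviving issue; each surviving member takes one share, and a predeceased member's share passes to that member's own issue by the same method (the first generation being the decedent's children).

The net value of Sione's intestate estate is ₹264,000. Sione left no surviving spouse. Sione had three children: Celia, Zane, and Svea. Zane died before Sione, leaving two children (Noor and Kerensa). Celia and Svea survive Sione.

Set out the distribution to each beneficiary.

Celia: ₹88,000; Noor: ₹44,000; Kerensa: ₹44,000; Svea: ₹88,000

The entire ₹264,000 passes to the descendants.
That amount (₹264,000) is divided into 3 shares of ₹88,000: Celia and Svea each take ₹88,000; Zane's ₹88,000 share passes to Zane's issue.
Zane's share (₹88,000) is divided into 2 shares of ₹44,000: Noor and Kerensa each take ₹44,000.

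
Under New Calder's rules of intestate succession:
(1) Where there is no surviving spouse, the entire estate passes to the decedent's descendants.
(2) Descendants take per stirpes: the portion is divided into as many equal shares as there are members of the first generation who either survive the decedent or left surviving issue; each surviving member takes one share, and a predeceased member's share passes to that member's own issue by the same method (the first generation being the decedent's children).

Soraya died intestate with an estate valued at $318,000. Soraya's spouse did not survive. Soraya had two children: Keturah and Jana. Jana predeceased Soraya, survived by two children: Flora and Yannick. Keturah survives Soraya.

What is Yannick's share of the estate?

Yannick receives $79,500.

The entire $318,000 passes to the descendants.
That amount ($318,000) is divided into 2 shares of $159,000: Keturah takes $159,000; Jana's $159,000 share passes to Jana's issue.
Jana's share ($159,000) is divided into 2 shares of $79,500: Flora and Yannick each take $79,500.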